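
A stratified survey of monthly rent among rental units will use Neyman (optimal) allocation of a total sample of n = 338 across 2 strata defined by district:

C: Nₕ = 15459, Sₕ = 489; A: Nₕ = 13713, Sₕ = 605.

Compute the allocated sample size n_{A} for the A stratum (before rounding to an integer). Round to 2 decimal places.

176.85

Neyman allocation: nₕ = n·NₕSₕ / Σⱼ NⱼSⱼ.
Σ NⱼSⱼ = 15459·489 + 13713·605 = 1.5855816 × 10^7.
n_{A} = 338·13713·605 / (1.5855816 × 10^7) = 176.85.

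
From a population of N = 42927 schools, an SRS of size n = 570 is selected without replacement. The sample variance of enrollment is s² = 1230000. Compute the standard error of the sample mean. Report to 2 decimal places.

Under SRS without replacement, Var(ȳ) = (1 − f)·s²/n with f = n/N = 570/42927 = 0.01327836.
Var(ȳ) = (1 − 0.01327836)·1230000/570 = 0.98672164·2157.8947 = 2129.2414.
SE(ȳ) = √(2129.2414) = 46.14.

46.14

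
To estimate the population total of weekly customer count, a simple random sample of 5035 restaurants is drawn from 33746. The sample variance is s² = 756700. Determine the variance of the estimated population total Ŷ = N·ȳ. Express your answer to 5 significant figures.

Var(Ŷ) = N²·Var(ȳ) = N²·(1 − n/N)·s²/n.
f = 5035/33746 = 0.14920287; Var(ȳ) = 0.85079713·756700/5035 = 127.86459.
Var(Ŷ) = 33746² · 127.86459 = 1.4561124 × 10^11.

1.4561 × 10^11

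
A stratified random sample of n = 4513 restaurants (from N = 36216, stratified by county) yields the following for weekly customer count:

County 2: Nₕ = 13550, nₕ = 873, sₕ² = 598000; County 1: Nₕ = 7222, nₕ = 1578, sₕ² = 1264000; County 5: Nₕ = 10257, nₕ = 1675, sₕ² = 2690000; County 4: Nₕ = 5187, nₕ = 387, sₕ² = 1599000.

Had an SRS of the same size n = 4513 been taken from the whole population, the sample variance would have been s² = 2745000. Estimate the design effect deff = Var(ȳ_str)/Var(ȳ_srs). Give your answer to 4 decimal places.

0.5650

Var(ȳ_str) = Σ Wₕ²(1−fₕ)sₕ²/nₕ with Wₕ = Nₕ/36216:
  County 2: (13550/36216)²·(1−873/13550)·598000/873 = 89.710187
  County 1: (7222/36216)²·(1−1578/7222)·1264000/1578 = 24.893365
  County 5: (10257/36216)²·(1−1675/10257)·2690000/1675 = 107.78178
  County 4: (5187/36216)²·(1−387/5187)·1599000/387 = 78.432132
  → Var(ȳ_str) = 300.81746.
Var(ȳ_srs) = (1 − 4513/36216)·2745000/4513 = 532.44763.
deff = 300.81746 / 532.44763 = 0.5650.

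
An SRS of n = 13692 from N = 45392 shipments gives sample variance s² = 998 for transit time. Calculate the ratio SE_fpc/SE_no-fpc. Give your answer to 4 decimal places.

0.8357

f = n/N = 13692/45392 = 0.30163906.
SE_no-fpc = √(s²/n) = 0.26998014; SE_fpc = √((1−f)s²/n) = 0.22561699.
Ratio = √(1−f) = 0.83567993.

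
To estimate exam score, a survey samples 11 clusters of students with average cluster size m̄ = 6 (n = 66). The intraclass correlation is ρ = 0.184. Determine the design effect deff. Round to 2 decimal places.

deff = 1 + (6 − 1)·0.184 = 1 + 0.92 = 1.92.

1.92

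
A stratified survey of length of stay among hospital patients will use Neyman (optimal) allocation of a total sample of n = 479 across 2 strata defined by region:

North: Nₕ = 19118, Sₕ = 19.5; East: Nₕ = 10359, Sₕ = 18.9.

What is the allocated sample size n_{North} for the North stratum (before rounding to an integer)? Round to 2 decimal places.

314.06

Neyman allocation: nₕ = n·NₕSₕ / Σⱼ NⱼSⱼ.
Σ NⱼSⱼ = 19118·19.5 + 10359·18.9 = 568586.1.
n_{North} = 479·19118·19.5 / 568586.1 = 314.06.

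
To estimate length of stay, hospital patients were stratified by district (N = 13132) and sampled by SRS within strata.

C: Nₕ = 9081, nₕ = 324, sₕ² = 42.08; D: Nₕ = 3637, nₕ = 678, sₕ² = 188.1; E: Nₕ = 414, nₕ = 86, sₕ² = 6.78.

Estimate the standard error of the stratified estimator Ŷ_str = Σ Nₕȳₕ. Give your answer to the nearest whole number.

3650

Var(Ŷ_str) = Σₕ Nₕ²(1 − fₕ)sₕ²/nₕ.
C: 9081²·(1 − 324/9081)·42.08/324 = 1.0328084 × 10^7.
D: 3637²·(1 − 678/3637)·188.1/678 = 2.9857082 × 10^6.
E: 414²·(1 − 86/414)·6.78/86 = 10705.462.
Sum = 1.3324498 × 10^7.
SE = √(1.3324498 × 10^7) = 3650.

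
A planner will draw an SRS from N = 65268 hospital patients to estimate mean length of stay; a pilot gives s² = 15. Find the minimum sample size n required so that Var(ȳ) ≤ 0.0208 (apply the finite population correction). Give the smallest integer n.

714

Without fpc, n₀ = s²/D = 15/0.0208 = 721.1538.
With fpc, (1 − n/N)·s²/n ≤ D requires n ≥ n₀/(1 + n₀/N) = 721.1538/(1 + 721.1538/65268) = 713.2728.
Rounding up, n = 714.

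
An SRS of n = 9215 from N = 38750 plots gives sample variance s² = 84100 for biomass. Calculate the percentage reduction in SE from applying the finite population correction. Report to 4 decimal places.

f = n/N = 9215/38750 = 0.23780645.
SE_no-fpc = √(s²/n) = 3.0209972; SE_fpc = √((1−f)s²/n) = 2.6374423.
Ratio = √(1−f) = 0.87303697. Reduction = 100·(1 − 0.87303697) = 12.6963%.

12.6963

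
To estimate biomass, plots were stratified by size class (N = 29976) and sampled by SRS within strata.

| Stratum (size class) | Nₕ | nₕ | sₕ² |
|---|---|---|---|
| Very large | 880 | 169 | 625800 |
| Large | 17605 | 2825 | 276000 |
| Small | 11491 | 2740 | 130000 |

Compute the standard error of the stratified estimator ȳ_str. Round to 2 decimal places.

6.01

Var(ȳ_str) = Σₕ Wₕ²(1 − fₕ)sₕ²/nₕ with Wₕ = Nₕ/N, N = 29976.
Very large: Wₕ = 0.02935682; term = 0.02935682²·(1 − 0.19204545)·625800/169 = 2.5784206.
Large: Wₕ = 0.58730318; term = 0.58730318²·(1 − 0.16046578)·276000/2825 = 28.291354.
Small: Wₕ = 0.38334001; term = 0.38334001²·(1 − 0.23844748)·130000/2740 = 5.3095894.
Sum = 36.179364.
SE = √(36.179364) = 6.01.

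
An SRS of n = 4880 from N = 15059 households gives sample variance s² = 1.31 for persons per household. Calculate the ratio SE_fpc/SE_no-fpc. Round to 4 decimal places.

0.8222

f = n/N = 4880/15059 = 0.32405870.
SE_no-fpc = √(s²/n) = 0.016384219; SE_fpc = √((1−f)s²/n) = 0.013470392.
Ratio = √(1−f) = 0.82215649.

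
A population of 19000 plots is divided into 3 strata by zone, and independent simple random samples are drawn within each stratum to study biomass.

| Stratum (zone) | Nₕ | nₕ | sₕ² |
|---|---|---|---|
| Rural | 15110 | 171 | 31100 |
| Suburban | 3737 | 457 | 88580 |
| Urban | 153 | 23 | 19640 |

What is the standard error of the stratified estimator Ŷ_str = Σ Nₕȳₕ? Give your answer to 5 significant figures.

Var(Ŷ_str) = Σₕ Nₕ²(1 − fₕ)sₕ²/nₕ.
Rural: 15110²·(1 − 171/15110)·31100/171 = 4.1053508 × 10^10.
Suburban: 3737²·(1 − 457/3737)·88580/457 = 2.3758358 × 10^9.
Urban: 153²·(1 − 23/153)·19640/23 = 1.698433 × 10^7.
Sum = 4.3446328 × 10^10.
SE = √(4.3446328 × 10^10) = 208440.

208440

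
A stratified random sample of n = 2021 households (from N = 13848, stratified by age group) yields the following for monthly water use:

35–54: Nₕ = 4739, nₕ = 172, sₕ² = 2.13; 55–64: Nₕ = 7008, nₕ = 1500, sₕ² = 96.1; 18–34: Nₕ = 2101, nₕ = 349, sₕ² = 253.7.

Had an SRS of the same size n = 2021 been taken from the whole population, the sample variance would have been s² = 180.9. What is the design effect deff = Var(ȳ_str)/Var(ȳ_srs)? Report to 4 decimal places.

Var(ȳ_str) = Σ Wₕ²(1−fₕ)sₕ²/nₕ with Wₕ = Nₕ/13848:
  35–54: (4739/13848)²·(1−172/4739)·2.13/172 = 0.0013976382
  55–64: (7008/13848)²·(1−1500/7008)·96.1/1500 = 0.012895733
  18–34: (2101/13848)²·(1−349/2101)·253.7/349 = 0.013953433
  → Var(ȳ_str) = 0.028246804.
Var(ȳ_srs) = (1 − 2021/13848)·180.9/2021 = 0.076446885.
deff = 0.028246804 / 0.076446885 = 0.3695.

0.3695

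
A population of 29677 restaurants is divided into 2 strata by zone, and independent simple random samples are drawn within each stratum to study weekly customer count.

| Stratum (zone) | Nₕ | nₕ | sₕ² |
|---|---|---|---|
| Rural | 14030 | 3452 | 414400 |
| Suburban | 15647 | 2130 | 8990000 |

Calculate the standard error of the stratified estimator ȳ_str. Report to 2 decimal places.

32.15

Var(ȳ_str) = Σₕ Wₕ²(1 − fₕ)sₕ²/nₕ with Wₕ = Nₕ/N, N = 29677.
Rural: Wₕ = 0.47275668; term = 0.47275668²·(1 − 0.24604419)·414400/3452 = 20.228804.
Suburban: Wₕ = 0.52724332; term = 0.52724332²·(1 − 0.13612833)·8990000/2130 = 1013.5647.
Sum = 1033.7935.
SE = √(1033.7935) = 32.15.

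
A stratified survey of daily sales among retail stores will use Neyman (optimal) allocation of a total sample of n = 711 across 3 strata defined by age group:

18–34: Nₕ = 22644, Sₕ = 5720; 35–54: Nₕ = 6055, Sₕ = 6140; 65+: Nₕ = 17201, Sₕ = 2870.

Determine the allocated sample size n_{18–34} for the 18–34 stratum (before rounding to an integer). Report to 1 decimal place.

Neyman allocation: nₕ = n·NₕSₕ / Σⱼ NⱼSⱼ.
Σ NⱼSⱼ = 22644·5720 + 6055·6140 + 17201·2870 = 2.1606825 × 10^8.
n_{18–34} = 711·22644·5720 / (2.1606825 × 10^8) = 426.2.

426.2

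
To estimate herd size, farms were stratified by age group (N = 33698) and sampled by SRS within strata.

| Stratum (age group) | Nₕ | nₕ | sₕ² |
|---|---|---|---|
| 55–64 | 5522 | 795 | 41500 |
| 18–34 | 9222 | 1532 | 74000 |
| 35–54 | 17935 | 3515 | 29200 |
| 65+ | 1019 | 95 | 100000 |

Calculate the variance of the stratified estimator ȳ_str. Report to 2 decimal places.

Var(ȳ_str) = Σₕ Wₕ²(1 − fₕ)sₕ²/nₕ with Wₕ = Nₕ/N, N = 33698.
55–64: Wₕ = 0.16386729; term = 0.16386729²·(1 − 0.14396958)·41500/795 = 1.1999267.
18–34: Wₕ = 0.27366609; term = 0.27366609²·(1 − 0.16612448)·74000/1532 = 3.0165891.
35–54: Wₕ = 0.53222743; term = 0.53222743²·(1 − 0.19598550)·29200/3515 = 1.8919773.
65+: Wₕ = 0.03023918; term = 0.03023918²·(1 − 0.09322866)·100000/95 = 0.87279912.
Sum = 6.9812922.

6.98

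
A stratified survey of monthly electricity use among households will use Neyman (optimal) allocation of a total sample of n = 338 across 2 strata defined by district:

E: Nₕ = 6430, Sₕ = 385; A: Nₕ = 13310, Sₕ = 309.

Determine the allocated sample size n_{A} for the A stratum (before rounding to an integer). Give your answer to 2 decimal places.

Neyman allocation: nₕ = n·NₕSₕ / Σⱼ NⱼSⱼ.
Σ NⱼSⱼ = 6430·385 + 13310·309 = 6.58834 × 10^6.
n_{A} = 338·13310·309 / (6.58834 × 10^6) = 211.00.

211.00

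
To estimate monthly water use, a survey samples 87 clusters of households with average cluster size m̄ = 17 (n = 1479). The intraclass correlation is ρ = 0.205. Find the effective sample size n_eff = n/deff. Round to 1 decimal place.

345.6

deff = 1 + (17 − 1)·0.205 = 1 + 3.28 = 4.28.
n_eff = 1479 / 4.28 = 345.6.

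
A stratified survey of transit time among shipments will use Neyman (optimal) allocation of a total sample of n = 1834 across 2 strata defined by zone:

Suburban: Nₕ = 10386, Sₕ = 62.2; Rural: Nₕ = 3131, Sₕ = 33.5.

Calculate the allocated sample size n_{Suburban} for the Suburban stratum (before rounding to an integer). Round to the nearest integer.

1578

Neyman allocation: nₕ = n·NₕSₕ / Σⱼ NⱼSⱼ.
Σ NⱼSⱼ = 10386·62.2 + 3131·33.5 = 750897.7.
n_{Suburban} = 1834·10386·62.2 / 750897.7 = 1578.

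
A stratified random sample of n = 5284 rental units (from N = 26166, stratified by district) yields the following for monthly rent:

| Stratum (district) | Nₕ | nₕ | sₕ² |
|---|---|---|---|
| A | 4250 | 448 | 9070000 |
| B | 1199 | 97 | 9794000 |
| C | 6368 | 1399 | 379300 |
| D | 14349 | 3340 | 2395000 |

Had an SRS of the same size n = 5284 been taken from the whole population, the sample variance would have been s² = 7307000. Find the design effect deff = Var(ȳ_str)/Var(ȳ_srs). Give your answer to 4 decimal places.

0.7708

Var(ȳ_str) = Σ Wₕ²(1−fₕ)sₕ²/nₕ with Wₕ = Nₕ/26166:
  A: (4250/26166)²·(1−448/4250)·9070000/448 = 477.81045
  B: (1199/26166)²·(1−97/1199)·9794000/97 = 194.85631
  C: (6368/26166)²·(1−1399/6368)·379300/1399 = 12.53033
  D: (14349/26166)²·(1−3340/14349)·2395000/3340 = 165.44509
  → Var(ȳ_str) = 850.64218.
Var(ȳ_srs) = (1 − 5284/26166)·7307000/5284 = 1103.5984.
deff = 850.64218 / 1103.5984 = 0.7708.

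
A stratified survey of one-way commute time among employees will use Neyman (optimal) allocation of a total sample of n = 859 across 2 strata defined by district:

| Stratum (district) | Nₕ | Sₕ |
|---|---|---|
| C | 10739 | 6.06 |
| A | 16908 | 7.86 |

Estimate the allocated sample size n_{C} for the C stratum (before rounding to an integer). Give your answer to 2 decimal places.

Neyman allocation: nₕ = n·NₕSₕ / Σⱼ NⱼSⱼ.
Σ NⱼSⱼ = 10739·6.06 + 16908·7.86 = 197975.22.
n_{C} = 859·10739·6.06 / 197975.22 = 282.37.

282.37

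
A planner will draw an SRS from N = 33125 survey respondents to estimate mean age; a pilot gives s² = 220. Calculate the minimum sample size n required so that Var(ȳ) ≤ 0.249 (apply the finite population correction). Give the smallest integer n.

Without fpc, n₀ = s²/D = 220/0.249 = 883.5341.
With fpc, (1 − n/N)·s²/n ≤ D requires n ≥ n₀/(1 + n₀/N) = 883.5341/(1 + 883.5341/33125) = 860.5801.
Rounding up, n = 861.

861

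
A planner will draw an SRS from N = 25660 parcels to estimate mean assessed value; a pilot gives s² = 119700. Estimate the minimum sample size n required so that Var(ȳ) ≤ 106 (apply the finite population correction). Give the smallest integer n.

Without fpc, n₀ = s²/D = 119700/106 = 1129.2453.
With fpc, (1 − n/N)·s²/n ≤ D requires n ≥ n₀/(1 + n₀/N) = 1129.2453/(1 + 1129.2453/25660) = 1081.6443.
Rounding up, n = 1082.

1082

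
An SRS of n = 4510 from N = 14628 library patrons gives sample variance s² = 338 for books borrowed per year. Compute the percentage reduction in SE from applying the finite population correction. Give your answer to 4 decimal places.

f = n/N = 4510/14628 = 0.30831282.
SE_no-fpc = √(s²/n) = 0.27376005; SE_fpc = √((1−f)s²/n) = 0.22768003.
Ratio = √(1−f) = 0.83167733. Reduction = 100·(1 − 0.83167733) = 16.8323%.

16.8323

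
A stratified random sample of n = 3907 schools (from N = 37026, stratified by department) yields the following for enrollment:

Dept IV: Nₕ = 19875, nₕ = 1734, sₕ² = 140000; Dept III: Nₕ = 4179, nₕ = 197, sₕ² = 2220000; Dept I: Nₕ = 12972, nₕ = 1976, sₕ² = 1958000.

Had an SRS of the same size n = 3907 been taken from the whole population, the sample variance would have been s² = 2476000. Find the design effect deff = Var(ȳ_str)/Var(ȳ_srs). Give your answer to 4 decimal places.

0.4606

Var(ȳ_str) = Σ Wₕ²(1−fₕ)sₕ²/nₕ with Wₕ = Nₕ/37026:
  Dept IV: (19875/37026)²·(1−1734/19875)·140000/1734 = 21.234093
  Dept III: (4179/37026)²·(1−197/4179)·2220000/197 = 136.78762
  Dept I: (12972/37026)²·(1−1976/12972)·1958000/1976 = 103.09885
  → Var(ȳ_str) = 261.12056.
Var(ȳ_srs) = (1 − 3907/37026)·2476000/3907 = 566.8624.
deff = 261.12056 / 566.8624 = 0.4606.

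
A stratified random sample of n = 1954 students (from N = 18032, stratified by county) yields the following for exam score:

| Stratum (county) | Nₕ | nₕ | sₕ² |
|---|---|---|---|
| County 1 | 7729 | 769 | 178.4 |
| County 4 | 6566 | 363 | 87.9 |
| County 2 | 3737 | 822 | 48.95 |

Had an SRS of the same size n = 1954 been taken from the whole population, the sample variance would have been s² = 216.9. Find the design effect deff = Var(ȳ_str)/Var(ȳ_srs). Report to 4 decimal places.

0.7144

Var(ȳ_str) = Σ Wₕ²(1−fₕ)sₕ²/nₕ with Wₕ = Nₕ/18032:
  County 1: (7729/18032)²·(1−769/7729)·178.4/769 = 0.038380733
  County 4: (6566/18032)²·(1−363/6566)·87.9/363 = 0.030331725
  County 2: (3737/18032)²·(1−822/3737)·48.95/822 = 0.0019950544
  → Var(ȳ_str) = 0.070707512.
Var(ȳ_srs) = (1 − 1954/18032)·216.9/1954 = 0.098974455.
deff = 0.070707512 / 0.098974455 = 0.7144.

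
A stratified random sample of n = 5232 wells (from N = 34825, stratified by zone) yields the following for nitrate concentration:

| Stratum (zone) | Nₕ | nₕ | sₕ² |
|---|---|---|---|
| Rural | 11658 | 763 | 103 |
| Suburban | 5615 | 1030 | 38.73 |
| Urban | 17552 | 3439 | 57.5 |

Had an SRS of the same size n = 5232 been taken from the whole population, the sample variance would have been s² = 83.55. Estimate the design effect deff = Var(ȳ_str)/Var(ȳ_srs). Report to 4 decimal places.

Var(ȳ_str) = Σ Wₕ²(1−fₕ)sₕ²/nₕ with Wₕ = Nₕ/34825:
  Rural: (11658/34825)²·(1−763/11658)·103/763 = 0.014137796
  Suburban: (5615/34825)²·(1−1030/5615)·38.73/1030 = 7.9820992 × 10^-4
  Urban: (17552/34825)²·(1−3439/17552)·57.5/3439 = 0.0034150681
  → Var(ȳ_str) = 0.018351074.
Var(ȳ_srs) = (1 − 5232/34825)·83.55/5232 = 0.013569898.
deff = 0.018351074 / 0.013569898 = 1.3523.

1.3523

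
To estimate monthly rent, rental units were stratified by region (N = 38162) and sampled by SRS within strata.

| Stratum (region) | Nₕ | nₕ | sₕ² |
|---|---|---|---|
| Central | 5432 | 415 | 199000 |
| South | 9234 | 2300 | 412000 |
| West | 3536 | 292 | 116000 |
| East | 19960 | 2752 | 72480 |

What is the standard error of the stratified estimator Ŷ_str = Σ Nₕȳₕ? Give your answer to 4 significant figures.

195300

Var(Ŷ_str) = Σₕ Nₕ²(1 − fₕ)sₕ²/nₕ.
Central: 5432²·(1 − 415/5432)·199000/415 = 1.3067991 × 10^10.
South: 9234²·(1 − 2300/9234)·412000/2300 = 1.1469463 × 10^10.
West: 3536²·(1 − 292/3536)·116000/292 = 4.5568868 × 10^9.
East: 19960²·(1 − 2752/19960)·72480/2752 = 9.0460855 × 10^9.
Sum = 3.8140426 × 10^10.
SE = √(3.8140426 × 10^10) = 195300.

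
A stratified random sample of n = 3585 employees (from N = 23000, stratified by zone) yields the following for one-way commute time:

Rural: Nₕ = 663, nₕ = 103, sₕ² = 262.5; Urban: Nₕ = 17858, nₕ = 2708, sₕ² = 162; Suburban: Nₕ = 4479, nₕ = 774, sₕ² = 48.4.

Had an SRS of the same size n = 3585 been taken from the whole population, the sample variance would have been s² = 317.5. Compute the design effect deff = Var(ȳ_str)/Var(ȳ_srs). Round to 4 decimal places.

0.4594

Var(ȳ_str) = Σ Wₕ²(1−fₕ)sₕ²/nₕ with Wₕ = Nₕ/23000:
  Rural: (663/23000)²·(1−103/663)·262.5/103 = 0.0017887019
  Urban: (17858/23000)²·(1−2708/17858)·162/2708 = 0.0305954
  Suburban: (4479/23000)²·(1−774/4479)·48.4/774 = 0.0019616341
  → Var(ȳ_str) = 0.034345736.
Var(ȳ_srs) = (1 − 3585/23000)·317.5/3585 = 0.074759111.
deff = 0.034345736 / 0.074759111 = 0.4594.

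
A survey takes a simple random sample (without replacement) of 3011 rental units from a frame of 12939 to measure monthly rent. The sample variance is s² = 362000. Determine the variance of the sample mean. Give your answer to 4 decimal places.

Under SRS without replacement, Var(ȳ) = (1 − f)·s²/n with f = n/N = 3011/12939 = 0.23270732.
Var(ȳ) = (1 − 0.23270732)·362000/3011 = 0.76729268·120.22584 = 92.248406.

92.2484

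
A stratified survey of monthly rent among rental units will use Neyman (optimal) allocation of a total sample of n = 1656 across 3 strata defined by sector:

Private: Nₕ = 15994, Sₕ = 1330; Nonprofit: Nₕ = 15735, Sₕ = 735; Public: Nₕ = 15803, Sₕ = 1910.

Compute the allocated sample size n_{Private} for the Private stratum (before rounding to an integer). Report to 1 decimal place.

559.0

Neyman allocation: nₕ = n·NₕSₕ / Σⱼ NⱼSⱼ.
Σ NⱼSⱼ = 15994·1330 + 15735·735 + 15803·1910 = 6.3020975 × 10^7.
n_{Private} = 1656·15994·1330 / (6.3020975 × 10^7) = 559.0.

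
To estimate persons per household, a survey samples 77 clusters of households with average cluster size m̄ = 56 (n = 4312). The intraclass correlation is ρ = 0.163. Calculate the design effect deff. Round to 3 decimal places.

deff = 1 + (56 − 1)·0.163 = 1 + 8.965 = 9.965.

9.965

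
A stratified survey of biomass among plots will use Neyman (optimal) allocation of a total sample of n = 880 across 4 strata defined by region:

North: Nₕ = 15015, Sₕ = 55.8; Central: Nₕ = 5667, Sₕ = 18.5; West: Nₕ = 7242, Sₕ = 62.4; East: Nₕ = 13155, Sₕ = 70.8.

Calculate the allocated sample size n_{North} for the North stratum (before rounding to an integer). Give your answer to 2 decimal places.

316.99

Neyman allocation: nₕ = n·NₕSₕ / Σⱼ NⱼSⱼ.
Σ NⱼSⱼ = 15015·55.8 + 5667·18.5 + 7242·62.4 + 13155·70.8 = 2.3259513 × 10^6.
n_{North} = 880·15015·55.8 / (2.3259513 × 10^6) = 316.99.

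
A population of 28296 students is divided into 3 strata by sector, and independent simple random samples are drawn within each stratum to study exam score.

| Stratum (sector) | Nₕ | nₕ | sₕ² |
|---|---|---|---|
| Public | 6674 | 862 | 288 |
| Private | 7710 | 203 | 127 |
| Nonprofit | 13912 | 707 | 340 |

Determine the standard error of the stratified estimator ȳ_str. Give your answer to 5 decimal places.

Var(ȳ_str) = Σₕ Wₕ²(1 − fₕ)sₕ²/nₕ with Wₕ = Nₕ/N, N = 28296.
Public: Wₕ = 0.23586373; term = 0.23586373²·(1 − 0.12915793)·288/862 = 0.016186276.
Private: Wₕ = 0.27247668; term = 0.27247668²·(1 − 0.02632944)·127/203 = 0.04522498.
Nonprofit: Wₕ = 0.49165960; term = 0.49165960²·(1 − 0.05081944)·340/707 = 0.11034112.
Sum = 0.17175238.
SE = √(0.17175238) = 0.41443.

0.41443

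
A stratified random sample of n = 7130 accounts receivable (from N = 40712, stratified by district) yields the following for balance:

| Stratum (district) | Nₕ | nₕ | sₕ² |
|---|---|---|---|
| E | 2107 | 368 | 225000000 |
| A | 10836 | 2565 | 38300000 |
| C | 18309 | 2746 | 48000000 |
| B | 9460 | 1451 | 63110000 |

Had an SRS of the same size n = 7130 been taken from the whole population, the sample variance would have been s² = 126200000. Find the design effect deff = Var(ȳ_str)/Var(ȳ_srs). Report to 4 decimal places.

Var(ȳ_str) = Σ Wₕ²(1−fₕ)sₕ²/nₕ with Wₕ = Nₕ/40712:
  E: (2107/40712)²·(1−368/2107)·225000000/368 = 1351.6179
  A: (10836/40712)²·(1−2565/10836)·38300000/2565 = 807.40893
  C: (18309/40712)²·(1−2746/18309)·48000000/2746 = 3005.0643
  B: (9460/40712)²·(1−1451/9460)·63110000/1451 = 1988.1783
  → Var(ȳ_str) = 7152.2694.
Var(ȳ_srs) = (1 − 7130/40712)·126200000/7130 = 14600.037.
deff = 7152.2694 / 14600.037 = 0.4899.

0.4899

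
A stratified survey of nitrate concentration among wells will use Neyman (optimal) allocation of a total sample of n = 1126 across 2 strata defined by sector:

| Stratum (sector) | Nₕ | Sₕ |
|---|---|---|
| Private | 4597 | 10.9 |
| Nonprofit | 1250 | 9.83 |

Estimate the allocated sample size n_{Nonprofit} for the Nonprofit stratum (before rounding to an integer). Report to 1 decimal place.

221.7

Neyman allocation: nₕ = n·NₕSₕ / Σⱼ NⱼSⱼ.
Σ NⱼSⱼ = 4597·10.9 + 1250·9.83 = 62394.8.
n_{Nonprofit} = 1126·1250·9.83 / 62394.8 = 221.7.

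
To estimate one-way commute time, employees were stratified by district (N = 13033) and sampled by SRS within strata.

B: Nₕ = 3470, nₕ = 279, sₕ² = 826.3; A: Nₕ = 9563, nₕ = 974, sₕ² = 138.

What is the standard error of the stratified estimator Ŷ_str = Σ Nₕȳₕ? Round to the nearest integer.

Var(Ŷ_str) = Σₕ Nₕ²(1 − fₕ)sₕ²/nₕ.
B: 3470²·(1 − 279/3470)·826.3/279 = 3.2793655 × 10^7.
A: 9563²·(1 − 974/9563)·138/974 = 1.1637425 × 10^7.
Sum = 4.443108 × 10^7.
SE = √(4.443108 × 10^7) = 6666.

6666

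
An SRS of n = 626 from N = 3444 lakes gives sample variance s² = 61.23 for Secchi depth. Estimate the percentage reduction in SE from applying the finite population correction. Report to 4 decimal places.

f = n/N = 626/3444 = 0.18176539.
SE_no-fpc = √(s²/n) = 0.3127483; SE_fpc = √((1−f)s²/n) = 0.28290061.
Ratio = √(1−f) = 0.90456322. Reduction = 100·(1 − 0.90456322) = 9.5437%.

9.5437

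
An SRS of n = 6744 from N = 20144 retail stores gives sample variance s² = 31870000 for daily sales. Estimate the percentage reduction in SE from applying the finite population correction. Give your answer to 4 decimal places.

f = n/N = 6744/20144 = 0.33478952.
SE_no-fpc = √(s²/n) = 68.743597; SE_fpc = √((1−f)s²/n) = 56.067578.
Ratio = √(1−f) = 0.81560437. Reduction = 100·(1 − 0.81560437) = 18.4396%.

18.4396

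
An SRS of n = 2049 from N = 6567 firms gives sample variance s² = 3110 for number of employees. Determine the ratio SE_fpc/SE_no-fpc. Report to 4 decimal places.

0.8294

f = n/N = 2049/6567 = 0.31201462.
SE_no-fpc = √(s²/n) = 1.2319958; SE_fpc = √((1−f)s²/n) = 1.0218775.
Ratio = √(1−f) = 0.82944884.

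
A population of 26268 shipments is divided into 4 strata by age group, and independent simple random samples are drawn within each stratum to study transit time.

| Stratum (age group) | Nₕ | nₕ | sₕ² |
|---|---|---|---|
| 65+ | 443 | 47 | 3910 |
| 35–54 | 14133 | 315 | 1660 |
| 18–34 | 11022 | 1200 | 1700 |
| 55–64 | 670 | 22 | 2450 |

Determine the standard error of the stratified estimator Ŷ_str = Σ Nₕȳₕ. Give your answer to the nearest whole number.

35291

Var(Ŷ_str) = Σₕ Nₕ²(1 − fₕ)sₕ²/nₕ.
65+: 443²·(1 − 47/443)·3910/47 = 1.4594117 × 10^7.
35–54: 14133²·(1 − 315/14133)·1660/315 = 1.0291462 × 10^9.
18–34: 11022²·(1 − 1200/11022)·1700/1200 = 1.5336562 × 10^8.
55–64: 670²·(1 − 22/670)·2450/22 = 4.8349636 × 10^7.
Sum = 1.2454556 × 10^9.
SE = √(1.2454556 × 10^9) = 35291.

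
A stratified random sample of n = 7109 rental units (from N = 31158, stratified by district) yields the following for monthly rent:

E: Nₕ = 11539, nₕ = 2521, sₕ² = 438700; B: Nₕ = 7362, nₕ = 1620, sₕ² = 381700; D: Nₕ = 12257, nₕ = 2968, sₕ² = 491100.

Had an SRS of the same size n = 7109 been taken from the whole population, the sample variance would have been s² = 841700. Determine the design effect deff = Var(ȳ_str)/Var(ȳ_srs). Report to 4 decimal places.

0.5287

Var(ȳ_str) = Σ Wₕ²(1−fₕ)sₕ²/nₕ with Wₕ = Nₕ/31158:
  E: (11539/31158)²·(1−2521/11539)·438700/2521 = 18.652371
  B: (7362/31158)²·(1−1620/7362)·381700/1620 = 10.259519
  D: (12257/31158)²·(1−2968/12257)·491100/2968 = 19.405286
  → Var(ȳ_str) = 48.317176.
Var(ȳ_srs) = (1 − 7109/31158)·841700/7109 = 91.385283.
deff = 48.317176 / 91.385283 = 0.5287.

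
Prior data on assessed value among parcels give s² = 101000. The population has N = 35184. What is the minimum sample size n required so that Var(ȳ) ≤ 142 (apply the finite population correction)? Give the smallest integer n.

698

Without fpc, n₀ = s²/D = 101000/142 = 711.2676.
With fpc, (1 − n/N)·s²/n ≤ D requires n ≥ n₀/(1 + n₀/N) = 711.2676/(1 + 711.2676/35184) = 697.1738.
Rounding up, n = 698.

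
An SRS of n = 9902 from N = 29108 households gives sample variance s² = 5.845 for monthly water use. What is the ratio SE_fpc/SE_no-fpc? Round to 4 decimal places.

0.8123

f = n/N = 9902/29108 = 0.34018139.
SE_no-fpc = √(s²/n) = 0.024295777; SE_fpc = √((1−f)s²/n) = 0.01973527.
Ratio = √(1−f) = 0.81229219.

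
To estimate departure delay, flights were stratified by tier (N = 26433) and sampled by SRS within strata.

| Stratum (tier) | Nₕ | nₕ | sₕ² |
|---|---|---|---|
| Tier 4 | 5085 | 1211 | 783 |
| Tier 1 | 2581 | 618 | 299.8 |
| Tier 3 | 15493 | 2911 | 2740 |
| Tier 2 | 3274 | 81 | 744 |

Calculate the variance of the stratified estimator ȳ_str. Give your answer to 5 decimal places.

0.42178

Var(ȳ_str) = Σₕ Wₕ²(1 − fₕ)sₕ²/nₕ with Wₕ = Nₕ/N, N = 26433.
Tier 4: Wₕ = 0.19237317; term = 0.19237317²·(1 − 0.23815143)·783/1211 = 0.018229522.
Tier 1: Wₕ = 0.09764310; term = 0.09764310²·(1 − 0.23944208)·299.8/618 = 0.0035176979.
Tier 3: Wₕ = 0.58612341; term = 0.58612341²·(1 − 0.18789131)·2740/2911 = 0.26260358.
Tier 2: Wₕ = 0.12386033; term = 0.12386033²·(1 − 0.02474038)·744/81 = 0.13742717.
Sum = 0.42177797.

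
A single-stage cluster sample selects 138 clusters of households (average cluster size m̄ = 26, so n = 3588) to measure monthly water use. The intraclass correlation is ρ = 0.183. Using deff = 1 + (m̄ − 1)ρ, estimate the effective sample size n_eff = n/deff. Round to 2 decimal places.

643.59

deff = 1 + (26 − 1)·0.183 = 1 + 4.575 = 5.575.
n_eff = 3588 / 5.575 = 643.59.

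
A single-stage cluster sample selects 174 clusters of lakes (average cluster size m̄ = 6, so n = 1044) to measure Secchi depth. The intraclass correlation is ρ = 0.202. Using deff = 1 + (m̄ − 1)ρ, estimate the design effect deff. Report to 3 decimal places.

deff = 1 + (6 − 1)·0.202 = 1 + 1.01 = 2.01.

2.010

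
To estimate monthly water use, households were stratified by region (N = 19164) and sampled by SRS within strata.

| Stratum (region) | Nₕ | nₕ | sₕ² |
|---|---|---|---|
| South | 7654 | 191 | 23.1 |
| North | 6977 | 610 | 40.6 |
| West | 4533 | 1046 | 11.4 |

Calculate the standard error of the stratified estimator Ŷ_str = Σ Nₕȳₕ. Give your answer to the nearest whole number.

Var(Ŷ_str) = Σₕ Nₕ²(1 − fₕ)sₕ²/nₕ.
South: 7654²·(1 − 191/7654)·23.1/191 = 6.9084483 × 10^6.
North: 6977²·(1 − 610/6977)·40.6/610 = 2.956649 × 10^6.
West: 4533²·(1 − 1046/4533)·11.4/1046 = 172270.47.
Sum = 1.0037368 × 10^7.
SE = √(1.0037368 × 10^7) = 3168.

3168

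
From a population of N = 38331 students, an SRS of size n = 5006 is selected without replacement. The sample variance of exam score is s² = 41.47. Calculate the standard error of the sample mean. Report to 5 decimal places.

Under SRS without replacement, Var(ȳ) = (1 − f)·s²/n with f = n/N = 5006/38331 = 0.13059925.
Var(ȳ) = (1 − 0.13059925)·41.47/5006 = 0.86940075·0.0082840591 = 0.0072021672.
SE(ȳ) = √(0.0072021672) = 0.08487.

0.08487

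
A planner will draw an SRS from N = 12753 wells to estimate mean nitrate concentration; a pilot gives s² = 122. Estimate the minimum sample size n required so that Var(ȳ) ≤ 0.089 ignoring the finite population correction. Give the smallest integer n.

1371

Without fpc, n₀ = s²/D = 122/0.089 = 1370.7865.
Rounding up, n = 1371.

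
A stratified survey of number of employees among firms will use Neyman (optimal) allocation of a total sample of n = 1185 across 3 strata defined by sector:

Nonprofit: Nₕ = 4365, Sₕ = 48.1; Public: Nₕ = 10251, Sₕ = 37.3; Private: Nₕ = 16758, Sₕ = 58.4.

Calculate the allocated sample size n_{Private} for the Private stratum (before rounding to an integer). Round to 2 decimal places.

738.21

Neyman allocation: nₕ = n·NₕSₕ / Σⱼ NⱼSⱼ.
Σ NⱼSⱼ = 4365·48.1 + 10251·37.3 + 16758·58.4 = 1.570986 × 10^6.
n_{Private} = 1185·16758·58.4 / (1.570986 × 10^6) = 738.21.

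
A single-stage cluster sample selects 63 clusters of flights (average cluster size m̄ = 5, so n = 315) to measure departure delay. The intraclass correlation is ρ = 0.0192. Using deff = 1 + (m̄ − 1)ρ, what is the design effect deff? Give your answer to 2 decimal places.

deff = 1 + (5 − 1)·0.0192 = 1 + 0.0768 = 1.0768.

1.08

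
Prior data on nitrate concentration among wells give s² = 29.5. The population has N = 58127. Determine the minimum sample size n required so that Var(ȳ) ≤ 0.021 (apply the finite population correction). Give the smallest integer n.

Without fpc, n₀ = s²/D = 29.5/0.021 = 1404.7619.
With fpc, (1 − n/N)·s²/n ≤ D requires n ≥ n₀/(1 + n₀/N) = 1404.7619/(1 + 1404.7619/58127) = 1371.6139.
Rounding up, n = 1372.

1372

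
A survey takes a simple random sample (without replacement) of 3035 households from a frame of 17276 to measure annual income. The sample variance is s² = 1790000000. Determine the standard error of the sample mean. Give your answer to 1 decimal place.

697.3

Under SRS without replacement, Var(ȳ) = (1 − f)·s²/n with f = n/N = 3035/17276 = 0.17567724.
Var(ȳ) = (1 − 0.17567724)·1790000000/3035 = 0.82432276·589785.83 = 486173.88.
SE(ȳ) = √(486173.88) = 697.3.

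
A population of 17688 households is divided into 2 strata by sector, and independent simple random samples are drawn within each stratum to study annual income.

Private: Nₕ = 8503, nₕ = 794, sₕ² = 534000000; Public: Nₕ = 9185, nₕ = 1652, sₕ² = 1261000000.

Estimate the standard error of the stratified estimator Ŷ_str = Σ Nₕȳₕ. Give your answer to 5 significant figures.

9.8437 × 10^6

Var(Ŷ_str) = Σₕ Nₕ²(1 − fₕ)sₕ²/nₕ.
Private: 8503²·(1 − 794/8503)·534000000/794 = 4.4085014 × 10^13.
Public: 9185²·(1 − 1652/9185)·1261000000/1652 = 5.2814378 × 10^13.
Sum = 9.6899392 × 10^13.
SE = √(9.6899392 × 10^13) = 9.8437 × 10^6.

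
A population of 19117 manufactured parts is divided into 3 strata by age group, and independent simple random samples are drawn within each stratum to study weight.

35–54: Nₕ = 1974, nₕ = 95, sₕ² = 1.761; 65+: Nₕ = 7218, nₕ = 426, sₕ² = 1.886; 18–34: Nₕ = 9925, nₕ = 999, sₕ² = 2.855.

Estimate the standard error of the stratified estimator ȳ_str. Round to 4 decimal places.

Var(ȳ_str) = Σₕ Wₕ²(1 − fₕ)sₕ²/nₕ with Wₕ = Nₕ/N, N = 19117.
35–54: Wₕ = 0.10325888; term = 0.10325888²·(1 − 0.04812563)·1.761/95 = 1.8813526 × 10^-4.
65+: Wₕ = 0.37756970; term = 0.37756970²·(1 − 0.05901912)·1.886/426 = 5.9389157 × 10^-4.
18–34: Wₕ = 0.51917142; term = 0.51917142²·(1 − 0.10065491)·2.855/999 = 6.9276915 × 10^-4.
Sum = 0.001474796.
SE = √(0.001474796) = 0.0384.

0.0384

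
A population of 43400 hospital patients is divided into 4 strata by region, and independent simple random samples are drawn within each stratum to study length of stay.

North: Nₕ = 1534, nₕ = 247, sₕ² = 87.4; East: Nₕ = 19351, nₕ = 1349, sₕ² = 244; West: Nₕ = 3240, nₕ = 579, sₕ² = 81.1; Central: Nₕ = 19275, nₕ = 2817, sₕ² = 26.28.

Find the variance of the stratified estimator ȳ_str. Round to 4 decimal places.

Var(ȳ_str) = Σₕ Wₕ²(1 − fₕ)sₕ²/nₕ with Wₕ = Nₕ/N, N = 43400.
North: Wₕ = 0.03534562; term = 0.03534562²·(1 − 0.16101695)·87.4/247 = 3.7088471 × 10^-4.
East: Wₕ = 0.44587558; term = 0.44587558²·(1 − 0.06971216)·244/1349 = 0.033452038.
West: Wₕ = 0.07465438; term = 0.07465438²·(1 − 0.17870370)·81.1/579 = 6.4113977 × 10^-4.
Central: Wₕ = 0.44412442; term = 0.44412442²·(1 − 0.14614786)·26.28/2817 = 0.0015711965.
Sum = 0.036035259.

0.0360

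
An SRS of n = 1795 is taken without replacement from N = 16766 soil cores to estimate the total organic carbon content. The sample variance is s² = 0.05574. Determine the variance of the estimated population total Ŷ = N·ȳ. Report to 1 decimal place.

Var(Ŷ) = N²·Var(ȳ) = N²·(1 − n/N)·s²/n.
f = 1795/16766 = 0.10706191; Var(ȳ) = 0.89293809·0.05574/1795 = 2.7728339 × 10^-5.
Var(Ŷ) = 16766² · (2.7728339 × 10^-5) = 7794.4016.

7794.4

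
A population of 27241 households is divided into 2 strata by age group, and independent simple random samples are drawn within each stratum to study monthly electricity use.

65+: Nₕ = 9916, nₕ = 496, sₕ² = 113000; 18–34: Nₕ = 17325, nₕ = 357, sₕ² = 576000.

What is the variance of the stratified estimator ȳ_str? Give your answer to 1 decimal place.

667.8

Var(ȳ_str) = Σₕ Wₕ²(1 − fₕ)sₕ²/nₕ with Wₕ = Nₕ/N, N = 27241.
65+: Wₕ = 0.36401013; term = 0.36401013²·(1 − 0.05002017)·113000/496 = 28.677289.
18–34: Wₕ = 0.63598987; term = 0.63598987²·(1 − 0.02060606)·576000/357 = 639.16366.
Sum = 667.84095.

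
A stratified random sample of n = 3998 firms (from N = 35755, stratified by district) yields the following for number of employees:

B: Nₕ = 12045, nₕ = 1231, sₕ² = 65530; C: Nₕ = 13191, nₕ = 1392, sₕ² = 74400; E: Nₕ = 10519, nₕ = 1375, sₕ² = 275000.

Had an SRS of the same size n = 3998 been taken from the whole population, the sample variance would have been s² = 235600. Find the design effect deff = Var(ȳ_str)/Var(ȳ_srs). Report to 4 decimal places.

Var(ȳ_str) = Σ Wₕ²(1−fₕ)sₕ²/nₕ with Wₕ = Nₕ/35755:
  B: (12045/35755)²·(1−1231/12045)·65530/1231 = 5.4237757
  C: (13191/35755)²·(1−1392/13191)·74400/1392 = 6.5070337
  E: (10519/35755)²·(1−1375/10519)·275000/1375 = 15.047595
  → Var(ȳ_str) = 26.978404.
Var(ȳ_srs) = (1 − 3998/35755)·235600/3998 = 52.340177.
deff = 26.978404 / 52.340177 = 0.5154.

0.5154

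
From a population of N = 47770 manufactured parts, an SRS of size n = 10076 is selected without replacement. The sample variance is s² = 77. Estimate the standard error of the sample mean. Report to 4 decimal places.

Under SRS without replacement, Var(ȳ) = (1 − f)·s²/n with f = n/N = 10076/47770 = 0.21092736.
Var(ȳ) = (1 − 0.21092736)·77/10076 = 0.78907264·0.0076419214 = 0.0060300311.
SE(ȳ) = √(0.0060300311) = 0.0777.

0.0777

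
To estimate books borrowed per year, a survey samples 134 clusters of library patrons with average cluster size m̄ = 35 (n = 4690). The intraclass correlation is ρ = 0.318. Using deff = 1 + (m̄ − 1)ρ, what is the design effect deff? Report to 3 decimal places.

deff = 1 + (35 − 1)·0.318 = 1 + 10.812 = 11.812.

11.812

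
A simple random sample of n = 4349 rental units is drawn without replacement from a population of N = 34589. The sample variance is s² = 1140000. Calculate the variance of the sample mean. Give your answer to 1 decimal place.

Under SRS without replacement, Var(ȳ) = (1 − f)·s²/n with f = n/N = 4349/34589 = 0.12573361.
Var(ȳ) = (1 − 0.12573361)·1140000/4349 = 0.87426639·262.12923 = 229.17077.

229.2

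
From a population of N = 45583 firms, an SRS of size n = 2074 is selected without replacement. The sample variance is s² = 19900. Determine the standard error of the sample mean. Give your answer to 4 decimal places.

Under SRS without replacement, Var(ȳ) = (1 − f)·s²/n with f = n/N = 2074/45583 = 0.04549942.
Var(ȳ) = (1 − 0.04549942)·19900/2074 = 0.95450058·9.5949855 = 9.1584193.
SE(ȳ) = √(9.1584193) = 3.0263.

3.0263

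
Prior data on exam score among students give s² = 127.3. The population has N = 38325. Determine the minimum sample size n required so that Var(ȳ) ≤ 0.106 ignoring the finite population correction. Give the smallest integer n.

1201

Without fpc, n₀ = s²/D = 127.3/0.106 = 1200.9434.
Rounding up, n = 1201.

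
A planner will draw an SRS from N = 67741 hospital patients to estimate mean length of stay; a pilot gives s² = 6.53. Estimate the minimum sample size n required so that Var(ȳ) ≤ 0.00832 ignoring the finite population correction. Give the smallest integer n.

Without fpc, n₀ = s²/D = 6.53/0.00832 = 784.8558.
Rounding up, n = 785.

785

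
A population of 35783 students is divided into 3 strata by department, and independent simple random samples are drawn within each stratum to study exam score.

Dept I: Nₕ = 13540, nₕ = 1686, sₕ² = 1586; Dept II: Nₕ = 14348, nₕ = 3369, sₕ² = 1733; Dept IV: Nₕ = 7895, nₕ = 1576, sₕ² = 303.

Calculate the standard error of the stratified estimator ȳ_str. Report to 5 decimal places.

0.43439

Var(ȳ_str) = Σₕ Wₕ²(1 − fₕ)sₕ²/nₕ with Wₕ = Nₕ/N, N = 35783.
Dept I: Wₕ = 0.37839197; term = 0.37839197²·(1 − 0.12451994)·1586/1686 = 0.1179168.
Dept II: Wₕ = 0.40097253; term = 0.40097253²·(1 − 0.23480624)·1733/3369 = 0.063284625.
Dept IV: Wₕ = 0.22063550; term = 0.22063550²·(1 − 0.19962001)·303/1576 = 0.0074908898.
Sum = 0.18869231.
SE = √(0.18869231) = 0.43439.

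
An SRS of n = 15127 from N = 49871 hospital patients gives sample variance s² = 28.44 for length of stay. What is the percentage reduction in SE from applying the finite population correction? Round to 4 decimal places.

16.5328

f = n/N = 15127/49871 = 0.30332257.
SE_no-fpc = √(s²/n) = 0.043359912; SE_fpc = √((1−f)s²/n) = 0.036191307.
Ratio = √(1−f) = 0.83467205. Reduction = 100·(1 − 0.83467205) = 16.5328%.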